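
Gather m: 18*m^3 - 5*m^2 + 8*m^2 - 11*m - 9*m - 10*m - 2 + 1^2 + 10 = 18*m^3 + 3*m^2 - 30*m + 9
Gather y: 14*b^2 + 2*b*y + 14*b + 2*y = 14*b^2 + 14*b + y*(2*b + 2)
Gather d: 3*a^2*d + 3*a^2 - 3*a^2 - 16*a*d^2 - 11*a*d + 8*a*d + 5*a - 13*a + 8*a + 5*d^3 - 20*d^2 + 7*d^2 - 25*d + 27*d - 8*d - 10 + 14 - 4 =5*d^3 + d^2*(-16*a - 13) + d*(3*a^2 - 3*a - 6)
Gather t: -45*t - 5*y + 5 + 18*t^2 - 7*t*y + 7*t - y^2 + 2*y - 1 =18*t^2 + t*(-7*y - 38) - y^2 - 3*y + 4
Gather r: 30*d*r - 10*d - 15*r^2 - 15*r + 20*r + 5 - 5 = -10*d - 15*r^2 + r*(30*d + 5)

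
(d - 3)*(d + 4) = d^2 + d - 12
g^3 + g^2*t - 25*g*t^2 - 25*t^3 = (g - 5*t)*(g + t)*(g + 5*t)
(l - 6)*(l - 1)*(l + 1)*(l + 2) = l^4 - 4*l^3 - 13*l^2 + 4*l + 12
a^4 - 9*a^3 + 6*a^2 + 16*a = a*(a - 8)*(a - 2)*(a + 1)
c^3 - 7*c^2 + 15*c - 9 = (c - 3)^2*(c - 1)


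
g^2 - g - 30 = (g - 6)*(g + 5)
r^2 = r^2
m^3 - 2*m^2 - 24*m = m*(m - 6)*(m + 4)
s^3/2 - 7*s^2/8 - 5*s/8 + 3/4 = (s/2 + 1/2)*(s - 2)*(s - 3/4)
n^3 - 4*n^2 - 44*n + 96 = (n - 8)*(n - 2)*(n + 6)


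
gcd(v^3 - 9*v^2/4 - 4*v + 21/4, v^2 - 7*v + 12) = v - 3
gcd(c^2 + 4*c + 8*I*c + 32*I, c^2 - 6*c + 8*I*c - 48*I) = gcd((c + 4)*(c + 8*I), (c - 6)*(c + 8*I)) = c + 8*I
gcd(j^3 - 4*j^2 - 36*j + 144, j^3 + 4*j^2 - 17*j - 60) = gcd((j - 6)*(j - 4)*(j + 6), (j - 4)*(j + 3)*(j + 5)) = j - 4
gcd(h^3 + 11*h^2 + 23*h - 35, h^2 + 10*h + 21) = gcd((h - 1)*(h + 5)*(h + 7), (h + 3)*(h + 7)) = h + 7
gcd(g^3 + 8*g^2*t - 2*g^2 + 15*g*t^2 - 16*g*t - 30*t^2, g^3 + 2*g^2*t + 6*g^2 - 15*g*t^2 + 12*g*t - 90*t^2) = g + 5*t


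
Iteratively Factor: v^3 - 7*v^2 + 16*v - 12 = (v - 2)*(v^2 - 5*v + 6) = (v - 3)*(v - 2)*(v - 2)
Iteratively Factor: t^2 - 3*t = (t - 3)*(t)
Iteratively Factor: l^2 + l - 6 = (l + 3)*(l - 2)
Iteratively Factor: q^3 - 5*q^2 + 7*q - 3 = (q - 1)*(q^2 - 4*q + 3) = (q - 3)*(q - 1)*(q - 1)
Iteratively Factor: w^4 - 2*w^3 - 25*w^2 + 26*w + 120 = (w - 5)*(w^3 + 3*w^2 - 10*w - 24) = (w - 5)*(w + 4)*(w^2 - w - 6) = (w - 5)*(w + 2)*(w + 4)*(w - 3)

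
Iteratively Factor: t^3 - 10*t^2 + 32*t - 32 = (t - 4)*(t^2 - 6*t + 8) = (t - 4)^2*(t - 2)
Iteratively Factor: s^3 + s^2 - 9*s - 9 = (s + 1)*(s^2 - 9) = (s + 1)*(s + 3)*(s - 3)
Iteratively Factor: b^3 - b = (b - 1)*(b^2 + b) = b*(b - 1)*(b + 1)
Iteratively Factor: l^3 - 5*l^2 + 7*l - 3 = (l - 1)*(l^2 - 4*l + 3) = (l - 1)^2*(l - 3)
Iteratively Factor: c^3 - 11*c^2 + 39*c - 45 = (c - 3)*(c^2 - 8*c + 15) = (c - 5)*(c - 3)*(c - 3)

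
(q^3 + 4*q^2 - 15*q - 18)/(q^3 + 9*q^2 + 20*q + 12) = (q - 3)/(q + 2)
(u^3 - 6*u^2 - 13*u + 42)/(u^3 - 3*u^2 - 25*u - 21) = (u - 2)/(u + 1)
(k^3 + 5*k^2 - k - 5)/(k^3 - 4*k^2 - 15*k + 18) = (k^2 + 6*k + 5)/(k^2 - 3*k - 18)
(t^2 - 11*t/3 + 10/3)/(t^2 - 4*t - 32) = (-3*t^2 + 11*t - 10)/(3*(-t^2 + 4*t + 32))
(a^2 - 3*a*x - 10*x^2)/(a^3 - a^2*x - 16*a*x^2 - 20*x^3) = 1/(a + 2*x)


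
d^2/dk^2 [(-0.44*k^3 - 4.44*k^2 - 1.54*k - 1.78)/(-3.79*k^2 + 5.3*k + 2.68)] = (-7.105427357601e-15*k^5 + 5.6843418860808e-14*k^4 + 256.271524*k^3 + 461.494956*k^2 - 101.715096*k + 156.191424)/(54.439939*k^6 - 228.38919*k^5 + 203.895936*k^4 + 174.12196*k^3 - 144.179712*k^2 - 114.20016*k - 19.248832)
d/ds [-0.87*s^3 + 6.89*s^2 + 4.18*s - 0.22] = -2.61*s^2 + 13.78*s + 4.18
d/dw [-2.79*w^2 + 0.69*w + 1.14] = 0.69 - 5.58*w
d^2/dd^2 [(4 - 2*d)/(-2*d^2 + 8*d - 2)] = 2*(3*(2 - d)*(d^2 - 4*d + 1) + 4*(d - 2)^3)/(d^2 - 4*d + 1)^3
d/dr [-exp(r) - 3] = -exp(r)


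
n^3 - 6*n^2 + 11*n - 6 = (n - 3)*(n - 2)*(n - 1)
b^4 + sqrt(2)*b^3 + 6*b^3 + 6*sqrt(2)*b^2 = b^2*(b + 6)*(b + sqrt(2))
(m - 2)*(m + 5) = m^2 + 3*m - 10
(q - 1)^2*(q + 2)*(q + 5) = q^4 + 5*q^3 - 3*q^2 - 13*q + 10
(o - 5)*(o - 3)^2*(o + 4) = o^4 - 7*o^3 - 5*o^2 + 111*o - 180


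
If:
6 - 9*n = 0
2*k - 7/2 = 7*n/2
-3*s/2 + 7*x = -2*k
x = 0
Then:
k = 35/12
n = 2/3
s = 35/9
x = 0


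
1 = 1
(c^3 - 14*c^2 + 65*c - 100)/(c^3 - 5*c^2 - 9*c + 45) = (c^2 - 9*c + 20)/(c^2 - 9)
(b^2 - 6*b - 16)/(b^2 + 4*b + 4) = (b - 8)/(b + 2)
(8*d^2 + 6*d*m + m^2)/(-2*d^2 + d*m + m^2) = (-4*d - m)/(d - m)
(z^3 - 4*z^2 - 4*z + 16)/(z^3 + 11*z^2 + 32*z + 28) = (z^2 - 6*z + 8)/(z^2 + 9*z + 14)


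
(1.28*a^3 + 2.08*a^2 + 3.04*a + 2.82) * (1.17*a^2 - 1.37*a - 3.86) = 1.4976*a^5 + 0.679999999999999*a^4 - 4.2336*a^3 - 8.8942*a^2 - 15.5978*a - 10.8852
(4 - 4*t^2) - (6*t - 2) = -4*t^2 - 6*t + 6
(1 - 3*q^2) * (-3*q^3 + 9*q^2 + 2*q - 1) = 9*q^5 - 27*q^4 - 9*q^3 + 12*q^2 + 2*q - 1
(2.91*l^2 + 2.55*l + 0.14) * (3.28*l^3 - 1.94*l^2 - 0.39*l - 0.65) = 9.5448*l^5 + 2.7186*l^4 - 5.6227*l^3 - 3.1576*l^2 - 1.7121*l - 0.091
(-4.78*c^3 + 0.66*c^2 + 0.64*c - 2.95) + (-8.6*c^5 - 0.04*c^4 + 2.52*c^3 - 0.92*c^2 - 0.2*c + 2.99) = -8.6*c^5 - 0.04*c^4 - 2.26*c^3 - 0.26*c^2 + 0.44*c + 0.04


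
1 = 1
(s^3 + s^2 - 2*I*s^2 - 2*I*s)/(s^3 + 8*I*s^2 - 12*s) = (s^2 + s - 2*I*s - 2*I)/(s^2 + 8*I*s - 12)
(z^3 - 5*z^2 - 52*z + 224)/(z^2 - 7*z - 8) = (z^2 + 3*z - 28)/(z + 1)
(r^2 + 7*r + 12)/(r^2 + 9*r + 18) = (r + 4)/(r + 6)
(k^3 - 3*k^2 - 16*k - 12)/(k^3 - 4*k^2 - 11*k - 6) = (k + 2)/(k + 1)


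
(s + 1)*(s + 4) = s^2 + 5*s + 4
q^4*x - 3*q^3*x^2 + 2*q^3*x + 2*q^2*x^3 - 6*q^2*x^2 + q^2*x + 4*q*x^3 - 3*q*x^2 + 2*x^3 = (q + 1)*(q - 2*x)*(q - x)*(q*x + x)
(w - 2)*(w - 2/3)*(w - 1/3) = w^3 - 3*w^2 + 20*w/9 - 4/9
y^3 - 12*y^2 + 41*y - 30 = (y - 6)*(y - 5)*(y - 1)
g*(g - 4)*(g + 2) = g^3 - 2*g^2 - 8*g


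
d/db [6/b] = -6/b^2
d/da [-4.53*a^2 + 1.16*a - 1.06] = 1.16 - 9.06*a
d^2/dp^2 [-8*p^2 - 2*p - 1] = -16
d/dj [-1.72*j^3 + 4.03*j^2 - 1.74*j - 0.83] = -5.16*j^2 + 8.06*j - 1.74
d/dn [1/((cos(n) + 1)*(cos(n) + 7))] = 2*(cos(n) + 4)*sin(n)/((cos(n) + 1)^2*(cos(n) + 7)^2)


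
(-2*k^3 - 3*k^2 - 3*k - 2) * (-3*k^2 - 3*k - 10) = 6*k^5 + 15*k^4 + 38*k^3 + 45*k^2 + 36*k + 20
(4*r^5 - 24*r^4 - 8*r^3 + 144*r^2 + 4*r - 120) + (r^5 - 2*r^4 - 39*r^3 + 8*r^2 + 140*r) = 5*r^5 - 26*r^4 - 47*r^3 + 152*r^2 + 144*r - 120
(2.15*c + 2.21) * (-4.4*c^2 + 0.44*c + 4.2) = -9.46*c^3 - 8.778*c^2 + 10.0024*c + 9.282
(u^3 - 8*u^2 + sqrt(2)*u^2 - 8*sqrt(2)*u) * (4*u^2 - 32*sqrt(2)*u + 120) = 4*u^5 - 28*sqrt(2)*u^4 - 32*u^4 + 56*u^3 + 224*sqrt(2)*u^3 - 448*u^2 + 120*sqrt(2)*u^2 - 960*sqrt(2)*u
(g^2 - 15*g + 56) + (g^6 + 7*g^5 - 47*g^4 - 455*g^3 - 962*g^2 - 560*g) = g^6 + 7*g^5 - 47*g^4 - 455*g^3 - 961*g^2 - 575*g + 56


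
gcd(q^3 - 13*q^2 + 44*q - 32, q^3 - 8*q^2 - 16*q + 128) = q^2 - 12*q + 32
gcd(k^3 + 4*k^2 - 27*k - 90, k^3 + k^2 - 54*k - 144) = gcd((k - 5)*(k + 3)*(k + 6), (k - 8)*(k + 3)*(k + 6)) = k^2 + 9*k + 18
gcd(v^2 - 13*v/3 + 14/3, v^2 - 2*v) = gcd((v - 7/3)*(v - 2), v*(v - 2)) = v - 2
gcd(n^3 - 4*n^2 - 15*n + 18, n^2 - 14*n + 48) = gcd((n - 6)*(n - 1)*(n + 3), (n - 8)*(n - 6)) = n - 6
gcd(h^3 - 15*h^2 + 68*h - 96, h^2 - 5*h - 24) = h - 8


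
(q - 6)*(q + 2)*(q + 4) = q^3 - 28*q - 48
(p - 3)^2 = p^2 - 6*p + 9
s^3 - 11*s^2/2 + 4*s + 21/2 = (s - 7/2)*(s - 3)*(s + 1)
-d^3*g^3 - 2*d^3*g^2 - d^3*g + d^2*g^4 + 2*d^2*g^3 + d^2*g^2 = g*(-d + g)*(d*g + d)^2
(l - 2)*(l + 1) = l^2 - l - 2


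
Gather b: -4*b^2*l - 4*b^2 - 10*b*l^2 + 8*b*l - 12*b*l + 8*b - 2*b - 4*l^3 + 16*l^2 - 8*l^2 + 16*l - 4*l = b^2*(-4*l - 4) + b*(-10*l^2 - 4*l + 6) - 4*l^3 + 8*l^2 + 12*l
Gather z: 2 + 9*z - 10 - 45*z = -36*z - 8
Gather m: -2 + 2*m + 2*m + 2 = 4*m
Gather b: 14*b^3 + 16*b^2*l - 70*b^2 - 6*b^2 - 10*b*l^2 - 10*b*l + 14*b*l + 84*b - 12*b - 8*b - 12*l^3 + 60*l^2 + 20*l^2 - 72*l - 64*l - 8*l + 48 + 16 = 14*b^3 + b^2*(16*l - 76) + b*(-10*l^2 + 4*l + 64) - 12*l^3 + 80*l^2 - 144*l + 64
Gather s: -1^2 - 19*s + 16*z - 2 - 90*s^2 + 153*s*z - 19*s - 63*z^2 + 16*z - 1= -90*s^2 + s*(153*z - 38) - 63*z^2 + 32*z - 4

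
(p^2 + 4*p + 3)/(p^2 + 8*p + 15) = (p + 1)/(p + 5)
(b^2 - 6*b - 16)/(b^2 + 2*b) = (b - 8)/b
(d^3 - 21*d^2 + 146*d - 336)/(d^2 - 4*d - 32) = (d^2 - 13*d + 42)/(d + 4)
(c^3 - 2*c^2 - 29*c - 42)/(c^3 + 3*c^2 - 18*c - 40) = (c^2 - 4*c - 21)/(c^2 + c - 20)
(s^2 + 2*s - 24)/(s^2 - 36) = (s - 4)/(s - 6)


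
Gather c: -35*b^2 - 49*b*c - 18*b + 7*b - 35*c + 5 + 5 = -35*b^2 - 11*b + c*(-49*b - 35) + 10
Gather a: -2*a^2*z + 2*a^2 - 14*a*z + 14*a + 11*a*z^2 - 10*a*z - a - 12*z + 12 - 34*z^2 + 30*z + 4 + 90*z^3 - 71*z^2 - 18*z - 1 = a^2*(2 - 2*z) + a*(11*z^2 - 24*z + 13) + 90*z^3 - 105*z^2 + 15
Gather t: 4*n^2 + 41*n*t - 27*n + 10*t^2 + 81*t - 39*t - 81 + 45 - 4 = 4*n^2 - 27*n + 10*t^2 + t*(41*n + 42) - 40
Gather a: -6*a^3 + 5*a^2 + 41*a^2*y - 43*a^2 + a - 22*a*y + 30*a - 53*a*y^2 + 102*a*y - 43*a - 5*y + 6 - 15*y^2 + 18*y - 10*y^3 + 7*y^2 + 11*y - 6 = -6*a^3 + a^2*(41*y - 38) + a*(-53*y^2 + 80*y - 12) - 10*y^3 - 8*y^2 + 24*y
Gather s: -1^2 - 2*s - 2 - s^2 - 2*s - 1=-s^2 - 4*s - 4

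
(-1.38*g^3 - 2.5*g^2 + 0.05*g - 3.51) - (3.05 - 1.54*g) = -1.38*g^3 - 2.5*g^2 + 1.59*g - 6.56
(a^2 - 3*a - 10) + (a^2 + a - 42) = 2*a^2 - 2*a - 52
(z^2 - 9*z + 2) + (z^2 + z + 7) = 2*z^2 - 8*z + 9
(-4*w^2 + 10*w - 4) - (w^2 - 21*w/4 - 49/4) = -5*w^2 + 61*w/4 + 33/4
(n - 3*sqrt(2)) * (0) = 0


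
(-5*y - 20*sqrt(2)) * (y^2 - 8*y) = -5*y^3 - 20*sqrt(2)*y^2 + 40*y^2 + 160*sqrt(2)*y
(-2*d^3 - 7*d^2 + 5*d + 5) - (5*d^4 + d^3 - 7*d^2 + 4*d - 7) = -5*d^4 - 3*d^3 + d + 12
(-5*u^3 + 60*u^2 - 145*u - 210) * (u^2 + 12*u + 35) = -5*u^5 + 400*u^3 + 150*u^2 - 7595*u - 7350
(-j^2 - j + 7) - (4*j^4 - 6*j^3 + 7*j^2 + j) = -4*j^4 + 6*j^3 - 8*j^2 - 2*j + 7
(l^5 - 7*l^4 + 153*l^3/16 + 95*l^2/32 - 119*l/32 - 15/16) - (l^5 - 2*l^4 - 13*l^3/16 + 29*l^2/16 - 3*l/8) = -5*l^4 + 83*l^3/8 + 37*l^2/32 - 107*l/32 - 15/16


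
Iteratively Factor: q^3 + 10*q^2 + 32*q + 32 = (q + 2)*(q^2 + 8*q + 16) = (q + 2)*(q + 4)*(q + 4)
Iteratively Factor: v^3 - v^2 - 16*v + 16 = (v - 1)*(v^2 - 16) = (v - 1)*(v + 4)*(v - 4)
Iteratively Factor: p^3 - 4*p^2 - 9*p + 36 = (p - 3)*(p^2 - p - 12) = (p - 3)*(p + 3)*(p - 4)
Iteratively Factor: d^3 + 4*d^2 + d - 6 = (d + 2)*(d^2 + 2*d - 3) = (d - 1)*(d + 2)*(d + 3)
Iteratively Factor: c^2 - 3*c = (c)*(c - 3)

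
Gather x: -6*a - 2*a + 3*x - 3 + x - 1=-8*a + 4*x - 4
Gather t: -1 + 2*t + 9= 2*t + 8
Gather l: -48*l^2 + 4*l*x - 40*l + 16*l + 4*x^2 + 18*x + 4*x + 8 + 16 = -48*l^2 + l*(4*x - 24) + 4*x^2 + 22*x + 24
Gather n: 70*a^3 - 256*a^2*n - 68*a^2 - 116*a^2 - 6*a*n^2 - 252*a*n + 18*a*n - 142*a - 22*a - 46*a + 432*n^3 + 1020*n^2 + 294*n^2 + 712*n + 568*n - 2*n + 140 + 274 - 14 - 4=70*a^3 - 184*a^2 - 210*a + 432*n^3 + n^2*(1314 - 6*a) + n*(-256*a^2 - 234*a + 1278) + 396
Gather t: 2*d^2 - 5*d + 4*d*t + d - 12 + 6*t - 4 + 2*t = 2*d^2 - 4*d + t*(4*d + 8) - 16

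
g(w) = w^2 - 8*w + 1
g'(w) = 2*w - 8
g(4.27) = -14.93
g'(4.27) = 0.54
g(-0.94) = 9.40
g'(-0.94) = -9.88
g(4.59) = -14.65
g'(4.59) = 1.18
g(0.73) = -4.31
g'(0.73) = -6.54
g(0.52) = -2.89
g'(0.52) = -6.96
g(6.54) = -8.55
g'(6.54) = 5.08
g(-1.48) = 15.03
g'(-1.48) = -10.96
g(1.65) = -9.48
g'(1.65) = -4.70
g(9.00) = 10.00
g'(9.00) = 10.00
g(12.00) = 49.00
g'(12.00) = 16.00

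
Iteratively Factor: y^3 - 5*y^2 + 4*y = (y - 1)*(y^2 - 4*y) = (y - 4)*(y - 1)*(y)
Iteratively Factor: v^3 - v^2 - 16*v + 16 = (v + 4)*(v^2 - 5*v + 4) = (v - 4)*(v + 4)*(v - 1)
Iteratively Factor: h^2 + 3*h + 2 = (h + 2)*(h + 1)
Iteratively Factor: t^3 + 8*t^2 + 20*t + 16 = (t + 2)*(t^2 + 6*t + 8) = (t + 2)*(t + 4)*(t + 2)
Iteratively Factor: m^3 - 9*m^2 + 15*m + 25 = (m - 5)*(m^2 - 4*m - 5) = (m - 5)^2*(m + 1)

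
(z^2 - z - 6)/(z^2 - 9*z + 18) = (z + 2)/(z - 6)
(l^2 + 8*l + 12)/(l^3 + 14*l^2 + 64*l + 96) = (l + 2)/(l^2 + 8*l + 16)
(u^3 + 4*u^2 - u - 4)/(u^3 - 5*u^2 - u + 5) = (u + 4)/(u - 5)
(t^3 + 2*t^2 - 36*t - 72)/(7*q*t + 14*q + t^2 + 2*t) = (t^2 - 36)/(7*q + t)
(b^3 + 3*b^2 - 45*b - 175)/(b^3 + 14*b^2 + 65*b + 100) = (b - 7)/(b + 4)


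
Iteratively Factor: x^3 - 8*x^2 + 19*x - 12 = (x - 3)*(x^2 - 5*x + 4) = (x - 3)*(x - 1)*(x - 4)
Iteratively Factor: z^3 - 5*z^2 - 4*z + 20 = (z + 2)*(z^2 - 7*z + 10) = (z - 5)*(z + 2)*(z - 2)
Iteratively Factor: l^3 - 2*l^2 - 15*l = (l + 3)*(l^2 - 5*l) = (l - 5)*(l + 3)*(l)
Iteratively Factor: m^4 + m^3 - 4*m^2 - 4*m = (m + 2)*(m^3 - m^2 - 2*m) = m*(m + 2)*(m^2 - m - 2) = m*(m - 2)*(m + 2)*(m + 1)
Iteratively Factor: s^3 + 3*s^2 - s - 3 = (s + 1)*(s^2 + 2*s - 3) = (s - 1)*(s + 1)*(s + 3)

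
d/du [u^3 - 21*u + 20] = 3*u^2 - 21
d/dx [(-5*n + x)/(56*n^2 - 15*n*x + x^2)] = (56*n^2 - 15*n*x + x^2 - (5*n - x)*(15*n - 2*x))/(56*n^2 - 15*n*x + x^2)^2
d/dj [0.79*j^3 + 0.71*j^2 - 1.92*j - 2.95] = 2.37*j^2 + 1.42*j - 1.92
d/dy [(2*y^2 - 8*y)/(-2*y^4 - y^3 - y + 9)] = 2*(y*(y - 4)*(8*y^3 + 3*y^2 + 1) + 2*(2 - y)*(2*y^4 + y^3 + y - 9))/(2*y^4 + y^3 + y - 9)^2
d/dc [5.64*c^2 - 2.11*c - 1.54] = 11.28*c - 2.11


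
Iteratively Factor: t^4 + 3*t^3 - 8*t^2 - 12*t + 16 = (t + 4)*(t^3 - t^2 - 4*t + 4) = (t - 2)*(t + 4)*(t^2 + t - 2) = (t - 2)*(t + 2)*(t + 4)*(t - 1)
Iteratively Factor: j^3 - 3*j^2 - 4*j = (j + 1)*(j^2 - 4*j) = (j - 4)*(j + 1)*(j)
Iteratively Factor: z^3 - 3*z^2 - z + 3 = (z - 3)*(z^2 - 1) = (z - 3)*(z + 1)*(z - 1)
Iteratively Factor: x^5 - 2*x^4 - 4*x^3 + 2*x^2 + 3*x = (x + 1)*(x^4 - 3*x^3 - x^2 + 3*x) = x*(x + 1)*(x^3 - 3*x^2 - x + 3) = x*(x - 1)*(x + 1)*(x^2 - 2*x - 3) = x*(x - 1)*(x + 1)^2*(x - 3)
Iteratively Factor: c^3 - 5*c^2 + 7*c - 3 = (c - 1)*(c^2 - 4*c + 3) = (c - 1)^2*(c - 3)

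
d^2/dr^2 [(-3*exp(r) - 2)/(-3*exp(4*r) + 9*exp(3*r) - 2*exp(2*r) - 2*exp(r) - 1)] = (243*exp(8*r) - 603*exp(7*r) - 234*exp(6*r) + 1278*exp(5*r) - 378*exp(4*r) + 203*exp(3*r) + 150*exp(2*r) - 14*exp(r) - 1)*exp(r)/(27*exp(12*r) - 243*exp(11*r) + 783*exp(10*r) - 999*exp(9*r) + 225*exp(8*r) + 288*exp(7*r) + 107*exp(6*r) - 156*exp(5*r) - 63*exp(4*r) + 5*exp(3*r) + 18*exp(2*r) + 6*exp(r) + 1)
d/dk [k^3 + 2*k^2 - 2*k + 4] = 3*k^2 + 4*k - 2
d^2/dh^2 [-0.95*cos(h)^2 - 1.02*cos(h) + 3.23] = 1.02*cos(h) + 1.9*cos(2*h)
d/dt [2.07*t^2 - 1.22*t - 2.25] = 4.14*t - 1.22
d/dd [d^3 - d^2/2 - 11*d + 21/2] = 3*d^2 - d - 11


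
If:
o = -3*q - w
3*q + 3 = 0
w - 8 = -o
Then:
No Solution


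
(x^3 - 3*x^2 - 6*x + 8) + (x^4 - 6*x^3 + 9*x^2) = x^4 - 5*x^3 + 6*x^2 - 6*x + 8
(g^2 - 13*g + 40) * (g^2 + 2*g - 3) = g^4 - 11*g^3 + 11*g^2 + 119*g - 120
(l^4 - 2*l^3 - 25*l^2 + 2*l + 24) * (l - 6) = l^5 - 8*l^4 - 13*l^3 + 152*l^2 + 12*l - 144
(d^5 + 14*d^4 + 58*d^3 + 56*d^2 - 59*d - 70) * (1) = d^5 + 14*d^4 + 58*d^3 + 56*d^2 - 59*d - 70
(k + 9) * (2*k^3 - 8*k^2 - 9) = 2*k^4 + 10*k^3 - 72*k^2 - 9*k - 81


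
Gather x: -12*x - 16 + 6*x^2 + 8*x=6*x^2 - 4*x - 16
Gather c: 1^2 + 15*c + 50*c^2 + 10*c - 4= 50*c^2 + 25*c - 3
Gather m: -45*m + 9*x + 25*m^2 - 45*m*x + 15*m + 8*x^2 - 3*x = 25*m^2 + m*(-45*x - 30) + 8*x^2 + 6*x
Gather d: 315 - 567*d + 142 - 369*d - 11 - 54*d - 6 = 440 - 990*d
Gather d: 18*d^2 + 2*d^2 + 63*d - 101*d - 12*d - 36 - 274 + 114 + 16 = 20*d^2 - 50*d - 180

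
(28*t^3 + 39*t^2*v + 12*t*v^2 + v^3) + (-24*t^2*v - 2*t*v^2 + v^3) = 28*t^3 + 15*t^2*v + 10*t*v^2 + 2*v^3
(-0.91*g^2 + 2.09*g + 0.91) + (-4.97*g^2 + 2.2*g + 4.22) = -5.88*g^2 + 4.29*g + 5.13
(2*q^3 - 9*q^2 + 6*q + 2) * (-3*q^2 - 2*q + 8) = -6*q^5 + 23*q^4 + 16*q^3 - 90*q^2 + 44*q + 16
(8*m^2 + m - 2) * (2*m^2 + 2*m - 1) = 16*m^4 + 18*m^3 - 10*m^2 - 5*m + 2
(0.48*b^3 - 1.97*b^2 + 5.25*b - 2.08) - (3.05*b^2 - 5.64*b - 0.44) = 0.48*b^3 - 5.02*b^2 + 10.89*b - 1.64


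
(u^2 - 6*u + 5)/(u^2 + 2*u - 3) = (u - 5)/(u + 3)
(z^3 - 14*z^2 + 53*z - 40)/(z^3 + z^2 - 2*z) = (z^2 - 13*z + 40)/(z*(z + 2))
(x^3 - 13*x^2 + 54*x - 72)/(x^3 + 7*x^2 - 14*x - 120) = (x^2 - 9*x + 18)/(x^2 + 11*x + 30)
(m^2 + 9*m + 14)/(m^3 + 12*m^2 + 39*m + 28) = (m + 2)/(m^2 + 5*m + 4)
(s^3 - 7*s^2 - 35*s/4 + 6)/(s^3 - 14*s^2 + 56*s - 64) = (s^2 + s - 3/4)/(s^2 - 6*s + 8)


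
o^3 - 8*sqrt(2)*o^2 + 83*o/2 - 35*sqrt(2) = (o - 7*sqrt(2)/2)*(o - 5*sqrt(2)/2)*(o - 2*sqrt(2))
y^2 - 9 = (y - 3)*(y + 3)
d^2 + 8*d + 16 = (d + 4)^2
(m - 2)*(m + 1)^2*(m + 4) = m^4 + 4*m^3 - 3*m^2 - 14*m - 8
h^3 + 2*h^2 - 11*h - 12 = (h - 3)*(h + 1)*(h + 4)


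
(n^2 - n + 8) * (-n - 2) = -n^3 - n^2 - 6*n - 16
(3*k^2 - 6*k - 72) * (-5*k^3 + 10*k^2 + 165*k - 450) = -15*k^5 + 60*k^4 + 795*k^3 - 3060*k^2 - 9180*k + 32400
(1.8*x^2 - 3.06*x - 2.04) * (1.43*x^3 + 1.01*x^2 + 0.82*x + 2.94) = 2.574*x^5 - 2.5578*x^4 - 4.5318*x^3 + 0.7224*x^2 - 10.6692*x - 5.9976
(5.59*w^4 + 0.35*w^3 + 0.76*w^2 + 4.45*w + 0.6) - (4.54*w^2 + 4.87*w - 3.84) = 5.59*w^4 + 0.35*w^3 - 3.78*w^2 - 0.42*w + 4.44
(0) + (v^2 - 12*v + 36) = v^2 - 12*v + 36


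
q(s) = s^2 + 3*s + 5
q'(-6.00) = -9.00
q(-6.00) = 23.00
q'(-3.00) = -3.00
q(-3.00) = 5.00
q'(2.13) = 7.26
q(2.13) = 15.93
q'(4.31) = 11.62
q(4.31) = 36.51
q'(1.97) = 6.94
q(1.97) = 14.79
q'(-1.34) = 0.32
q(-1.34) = 2.78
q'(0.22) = 3.44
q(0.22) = 5.71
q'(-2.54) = -2.08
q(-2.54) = 3.83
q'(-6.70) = -10.40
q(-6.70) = 29.79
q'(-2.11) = -1.22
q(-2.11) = 3.12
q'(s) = 2*s + 3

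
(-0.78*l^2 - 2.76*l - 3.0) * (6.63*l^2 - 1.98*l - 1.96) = -5.1714*l^4 - 16.7544*l^3 - 12.8964*l^2 + 11.3496*l + 5.88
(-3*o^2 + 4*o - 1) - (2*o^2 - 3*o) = -5*o^2 + 7*o - 1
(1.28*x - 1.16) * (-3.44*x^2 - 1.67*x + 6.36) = -4.4032*x^3 + 1.8528*x^2 + 10.078*x - 7.3776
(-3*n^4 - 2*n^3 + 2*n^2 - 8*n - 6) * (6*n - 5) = -18*n^5 + 3*n^4 + 22*n^3 - 58*n^2 + 4*n + 30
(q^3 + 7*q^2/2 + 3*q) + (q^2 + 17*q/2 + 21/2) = q^3 + 9*q^2/2 + 23*q/2 + 21/2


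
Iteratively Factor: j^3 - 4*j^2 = (j)*(j^2 - 4*j) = j*(j - 4)*(j)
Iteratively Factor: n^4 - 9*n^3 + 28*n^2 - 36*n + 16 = (n - 4)*(n^3 - 5*n^2 + 8*n - 4) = (n - 4)*(n - 2)*(n^2 - 3*n + 2) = (n - 4)*(n - 2)*(n - 1)*(n - 2)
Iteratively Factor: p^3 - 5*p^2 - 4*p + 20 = (p - 5)*(p^2 - 4) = (p - 5)*(p - 2)*(p + 2)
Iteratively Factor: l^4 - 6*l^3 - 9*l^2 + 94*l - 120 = (l - 3)*(l^3 - 3*l^2 - 18*l + 40) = (l - 3)*(l + 4)*(l^2 - 7*l + 10) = (l - 5)*(l - 3)*(l + 4)*(l - 2)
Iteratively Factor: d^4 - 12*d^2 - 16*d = (d - 4)*(d^3 + 4*d^2 + 4*d) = (d - 4)*(d + 2)*(d^2 + 2*d) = d*(d - 4)*(d + 2)*(d + 2)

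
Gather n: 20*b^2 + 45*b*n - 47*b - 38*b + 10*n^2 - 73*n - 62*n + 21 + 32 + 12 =20*b^2 - 85*b + 10*n^2 + n*(45*b - 135) + 65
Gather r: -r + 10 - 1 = 9 - r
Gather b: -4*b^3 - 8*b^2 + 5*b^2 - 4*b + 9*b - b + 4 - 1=-4*b^3 - 3*b^2 + 4*b + 3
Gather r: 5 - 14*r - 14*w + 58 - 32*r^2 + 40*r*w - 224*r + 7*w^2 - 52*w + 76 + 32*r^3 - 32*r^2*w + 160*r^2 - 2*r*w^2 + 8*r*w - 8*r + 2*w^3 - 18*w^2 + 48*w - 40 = 32*r^3 + r^2*(128 - 32*w) + r*(-2*w^2 + 48*w - 246) + 2*w^3 - 11*w^2 - 18*w + 99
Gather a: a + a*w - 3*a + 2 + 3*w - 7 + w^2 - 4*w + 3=a*(w - 2) + w^2 - w - 2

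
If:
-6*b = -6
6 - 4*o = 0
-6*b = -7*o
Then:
No Solution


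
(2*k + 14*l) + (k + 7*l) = 3*k + 21*l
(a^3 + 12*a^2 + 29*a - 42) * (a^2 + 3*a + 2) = a^5 + 15*a^4 + 67*a^3 + 69*a^2 - 68*a - 84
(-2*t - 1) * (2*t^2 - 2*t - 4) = -4*t^3 + 2*t^2 + 10*t + 4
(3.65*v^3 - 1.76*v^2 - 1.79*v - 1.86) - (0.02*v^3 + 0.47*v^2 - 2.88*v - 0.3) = 3.63*v^3 - 2.23*v^2 + 1.09*v - 1.56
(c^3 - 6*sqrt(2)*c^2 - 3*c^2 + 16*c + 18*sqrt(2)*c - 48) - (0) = c^3 - 6*sqrt(2)*c^2 - 3*c^2 + 16*c + 18*sqrt(2)*c - 48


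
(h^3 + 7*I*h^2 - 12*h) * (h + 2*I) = h^4 + 9*I*h^3 - 26*h^2 - 24*I*h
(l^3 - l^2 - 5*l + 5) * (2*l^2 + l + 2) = 2*l^5 - l^4 - 9*l^3 + 3*l^2 - 5*l + 10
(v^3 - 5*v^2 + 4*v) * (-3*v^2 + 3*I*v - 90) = -3*v^5 + 15*v^4 + 3*I*v^4 - 102*v^3 - 15*I*v^3 + 450*v^2 + 12*I*v^2 - 360*v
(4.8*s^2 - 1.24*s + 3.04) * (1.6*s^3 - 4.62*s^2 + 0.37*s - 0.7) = 7.68*s^5 - 24.16*s^4 + 12.3688*s^3 - 17.8636*s^2 + 1.9928*s - 2.128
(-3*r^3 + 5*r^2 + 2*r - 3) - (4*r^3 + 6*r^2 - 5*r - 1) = -7*r^3 - r^2 + 7*r - 2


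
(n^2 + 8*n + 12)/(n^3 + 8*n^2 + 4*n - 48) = (n + 2)/(n^2 + 2*n - 8)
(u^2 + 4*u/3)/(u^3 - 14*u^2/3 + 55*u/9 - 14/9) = 3*u*(3*u + 4)/(9*u^3 - 42*u^2 + 55*u - 14)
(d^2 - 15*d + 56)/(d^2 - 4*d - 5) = (-d^2 + 15*d - 56)/(-d^2 + 4*d + 5)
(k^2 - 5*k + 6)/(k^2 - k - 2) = (k - 3)/(k + 1)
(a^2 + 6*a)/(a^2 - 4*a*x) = (a + 6)/(a - 4*x)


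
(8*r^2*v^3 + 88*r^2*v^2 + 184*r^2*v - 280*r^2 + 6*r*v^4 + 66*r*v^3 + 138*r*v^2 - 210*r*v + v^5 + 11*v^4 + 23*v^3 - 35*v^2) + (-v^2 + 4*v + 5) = 8*r^2*v^3 + 88*r^2*v^2 + 184*r^2*v - 280*r^2 + 6*r*v^4 + 66*r*v^3 + 138*r*v^2 - 210*r*v + v^5 + 11*v^4 + 23*v^3 - 36*v^2 + 4*v + 5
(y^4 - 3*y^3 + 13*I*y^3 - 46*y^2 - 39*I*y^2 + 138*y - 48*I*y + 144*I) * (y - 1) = y^5 - 4*y^4 + 13*I*y^4 - 43*y^3 - 52*I*y^3 + 184*y^2 - 9*I*y^2 - 138*y + 192*I*y - 144*I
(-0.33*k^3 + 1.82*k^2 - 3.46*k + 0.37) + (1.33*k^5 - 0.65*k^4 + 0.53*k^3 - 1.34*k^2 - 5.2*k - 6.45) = 1.33*k^5 - 0.65*k^4 + 0.2*k^3 + 0.48*k^2 - 8.66*k - 6.08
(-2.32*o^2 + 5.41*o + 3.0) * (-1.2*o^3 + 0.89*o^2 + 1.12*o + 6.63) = 2.784*o^5 - 8.5568*o^4 - 1.3835*o^3 - 6.6524*o^2 + 39.2283*o + 19.89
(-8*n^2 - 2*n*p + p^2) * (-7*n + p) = 56*n^3 + 6*n^2*p - 9*n*p^2 + p^3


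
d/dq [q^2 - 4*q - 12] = 2*q - 4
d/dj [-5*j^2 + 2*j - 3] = 2 - 10*j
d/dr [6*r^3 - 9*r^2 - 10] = 18*r*(r - 1)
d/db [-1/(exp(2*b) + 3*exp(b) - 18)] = (2*exp(b) + 3)*exp(b)/(exp(2*b) + 3*exp(b) - 18)^2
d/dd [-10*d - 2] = -10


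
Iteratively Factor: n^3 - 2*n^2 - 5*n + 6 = (n + 2)*(n^2 - 4*n + 3) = (n - 1)*(n + 2)*(n - 3)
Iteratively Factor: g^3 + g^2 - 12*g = (g + 4)*(g^2 - 3*g) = (g - 3)*(g + 4)*(g)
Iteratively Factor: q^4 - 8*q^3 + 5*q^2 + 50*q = (q)*(q^3 - 8*q^2 + 5*q + 50) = q*(q - 5)*(q^2 - 3*q - 10) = q*(q - 5)^2*(q + 2)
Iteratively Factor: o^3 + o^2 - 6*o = (o)*(o^2 + o - 6) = o*(o - 2)*(o + 3)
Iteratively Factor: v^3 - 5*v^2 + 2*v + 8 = (v - 4)*(v^2 - v - 2) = (v - 4)*(v - 2)*(v + 1)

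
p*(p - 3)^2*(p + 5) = p^4 - p^3 - 21*p^2 + 45*p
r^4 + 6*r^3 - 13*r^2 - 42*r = r*(r - 3)*(r + 2)*(r + 7)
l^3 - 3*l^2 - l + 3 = (l - 3)*(l - 1)*(l + 1)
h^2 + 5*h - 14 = (h - 2)*(h + 7)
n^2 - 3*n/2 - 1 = (n - 2)*(n + 1/2)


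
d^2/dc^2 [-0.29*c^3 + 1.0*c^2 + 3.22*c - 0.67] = 2.0 - 1.74*c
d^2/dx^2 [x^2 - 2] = 2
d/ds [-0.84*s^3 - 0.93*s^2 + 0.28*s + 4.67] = -2.52*s^2 - 1.86*s + 0.28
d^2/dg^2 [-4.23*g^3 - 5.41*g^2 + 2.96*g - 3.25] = -25.38*g - 10.82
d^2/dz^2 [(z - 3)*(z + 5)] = 2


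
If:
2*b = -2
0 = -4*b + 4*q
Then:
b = -1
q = -1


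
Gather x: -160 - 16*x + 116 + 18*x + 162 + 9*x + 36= 11*x + 154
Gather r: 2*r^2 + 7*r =2*r^2 + 7*r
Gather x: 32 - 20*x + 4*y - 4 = -20*x + 4*y + 28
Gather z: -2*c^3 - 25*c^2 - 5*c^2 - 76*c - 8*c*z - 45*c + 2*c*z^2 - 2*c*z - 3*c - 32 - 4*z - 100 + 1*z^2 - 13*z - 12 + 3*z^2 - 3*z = -2*c^3 - 30*c^2 - 124*c + z^2*(2*c + 4) + z*(-10*c - 20) - 144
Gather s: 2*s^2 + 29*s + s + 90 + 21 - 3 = 2*s^2 + 30*s + 108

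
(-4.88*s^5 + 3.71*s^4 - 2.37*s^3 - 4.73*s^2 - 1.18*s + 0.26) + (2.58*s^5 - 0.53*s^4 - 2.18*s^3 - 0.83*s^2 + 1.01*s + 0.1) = -2.3*s^5 + 3.18*s^4 - 4.55*s^3 - 5.56*s^2 - 0.17*s + 0.36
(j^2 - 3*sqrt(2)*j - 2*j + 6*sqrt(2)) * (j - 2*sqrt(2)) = j^3 - 5*sqrt(2)*j^2 - 2*j^2 + 12*j + 10*sqrt(2)*j - 24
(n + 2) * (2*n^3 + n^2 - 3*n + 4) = 2*n^4 + 5*n^3 - n^2 - 2*n + 8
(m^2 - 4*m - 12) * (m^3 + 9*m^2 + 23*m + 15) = m^5 + 5*m^4 - 25*m^3 - 185*m^2 - 336*m - 180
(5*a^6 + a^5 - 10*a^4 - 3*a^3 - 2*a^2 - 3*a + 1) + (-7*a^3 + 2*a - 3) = 5*a^6 + a^5 - 10*a^4 - 10*a^3 - 2*a^2 - a - 2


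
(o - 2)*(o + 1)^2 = o^3 - 3*o - 2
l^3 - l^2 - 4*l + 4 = (l - 2)*(l - 1)*(l + 2)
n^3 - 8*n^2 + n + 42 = (n - 7)*(n - 3)*(n + 2)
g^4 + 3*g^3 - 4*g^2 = g^2*(g - 1)*(g + 4)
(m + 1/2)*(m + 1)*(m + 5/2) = m^3 + 4*m^2 + 17*m/4 + 5/4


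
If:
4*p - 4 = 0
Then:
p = 1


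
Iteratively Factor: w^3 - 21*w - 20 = (w + 1)*(w^2 - w - 20) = (w + 1)*(w + 4)*(w - 5)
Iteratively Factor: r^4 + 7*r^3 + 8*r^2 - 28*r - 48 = (r + 2)*(r^3 + 5*r^2 - 2*r - 24) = (r - 2)*(r + 2)*(r^2 + 7*r + 12) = (r - 2)*(r + 2)*(r + 4)*(r + 3)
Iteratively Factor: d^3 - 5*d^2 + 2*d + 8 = (d - 4)*(d^2 - d - 2) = (d - 4)*(d + 1)*(d - 2)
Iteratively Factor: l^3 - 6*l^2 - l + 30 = (l - 5)*(l^2 - l - 6) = (l - 5)*(l - 3)*(l + 2)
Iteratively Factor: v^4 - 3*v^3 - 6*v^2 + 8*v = (v - 4)*(v^3 + v^2 - 2*v) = (v - 4)*(v + 2)*(v^2 - v) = (v - 4)*(v - 1)*(v + 2)*(v)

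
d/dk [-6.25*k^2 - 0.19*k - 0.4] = -12.5*k - 0.19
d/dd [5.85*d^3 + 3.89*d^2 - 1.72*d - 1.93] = 17.55*d^2 + 7.78*d - 1.72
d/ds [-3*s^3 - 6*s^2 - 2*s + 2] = -9*s^2 - 12*s - 2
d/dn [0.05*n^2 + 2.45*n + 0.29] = 0.1*n + 2.45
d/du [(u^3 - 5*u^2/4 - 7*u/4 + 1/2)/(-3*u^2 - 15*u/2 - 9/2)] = (-8*u^2 - 24*u + 31)/(6*(4*u^2 + 12*u + 9))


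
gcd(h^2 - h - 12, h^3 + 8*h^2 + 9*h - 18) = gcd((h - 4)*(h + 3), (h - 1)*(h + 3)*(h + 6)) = h + 3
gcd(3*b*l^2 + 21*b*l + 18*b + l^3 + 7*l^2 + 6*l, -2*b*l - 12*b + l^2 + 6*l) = l + 6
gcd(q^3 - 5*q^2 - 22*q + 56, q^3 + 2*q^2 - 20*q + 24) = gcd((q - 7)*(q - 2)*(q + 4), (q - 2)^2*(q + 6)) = q - 2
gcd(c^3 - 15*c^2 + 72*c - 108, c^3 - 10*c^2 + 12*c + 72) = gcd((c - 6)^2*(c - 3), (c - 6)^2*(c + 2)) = c^2 - 12*c + 36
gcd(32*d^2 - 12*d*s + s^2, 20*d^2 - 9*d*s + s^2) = -4*d + s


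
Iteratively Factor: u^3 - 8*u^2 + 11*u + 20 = (u - 4)*(u^2 - 4*u - 5) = (u - 5)*(u - 4)*(u + 1)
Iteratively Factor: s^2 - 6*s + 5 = (s - 1)*(s - 5)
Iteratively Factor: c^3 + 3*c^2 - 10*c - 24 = (c + 4)*(c^2 - c - 6) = (c - 3)*(c + 4)*(c + 2)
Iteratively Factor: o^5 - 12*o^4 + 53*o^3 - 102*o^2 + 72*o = (o - 4)*(o^4 - 8*o^3 + 21*o^2 - 18*o) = o*(o - 4)*(o^3 - 8*o^2 + 21*o - 18) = o*(o - 4)*(o - 3)*(o^2 - 5*o + 6) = o*(o - 4)*(o - 3)^2*(o - 2)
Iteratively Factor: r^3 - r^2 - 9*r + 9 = (r + 3)*(r^2 - 4*r + 3) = (r - 3)*(r + 3)*(r - 1)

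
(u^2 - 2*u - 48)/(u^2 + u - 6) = (u^2 - 2*u - 48)/(u^2 + u - 6)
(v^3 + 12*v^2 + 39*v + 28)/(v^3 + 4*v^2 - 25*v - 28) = (v + 4)/(v - 4)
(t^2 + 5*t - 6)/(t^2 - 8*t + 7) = (t + 6)/(t - 7)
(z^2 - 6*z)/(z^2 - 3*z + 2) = z*(z - 6)/(z^2 - 3*z + 2)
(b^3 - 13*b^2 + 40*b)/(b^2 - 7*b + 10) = b*(b - 8)/(b - 2)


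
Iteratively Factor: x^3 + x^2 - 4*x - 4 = (x + 1)*(x^2 - 4) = (x - 2)*(x + 1)*(x + 2)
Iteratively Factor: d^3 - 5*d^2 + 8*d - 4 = (d - 2)*(d^2 - 3*d + 2) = (d - 2)*(d - 1)*(d - 2)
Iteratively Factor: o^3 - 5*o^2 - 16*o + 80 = (o + 4)*(o^2 - 9*o + 20) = (o - 4)*(o + 4)*(o - 5)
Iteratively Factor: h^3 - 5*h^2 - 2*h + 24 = (h + 2)*(h^2 - 7*h + 12) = (h - 4)*(h + 2)*(h - 3)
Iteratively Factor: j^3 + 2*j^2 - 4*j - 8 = (j + 2)*(j^2 - 4) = (j + 2)^2*(j - 2)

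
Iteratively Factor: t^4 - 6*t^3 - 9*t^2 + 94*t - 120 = (t + 4)*(t^3 - 10*t^2 + 31*t - 30) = (t - 2)*(t + 4)*(t^2 - 8*t + 15) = (t - 3)*(t - 2)*(t + 4)*(t - 5)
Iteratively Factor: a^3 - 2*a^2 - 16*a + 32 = (a - 2)*(a^2 - 16) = (a - 2)*(a + 4)*(a - 4)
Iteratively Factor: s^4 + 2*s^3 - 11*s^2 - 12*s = (s + 4)*(s^3 - 2*s^2 - 3*s) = s*(s + 4)*(s^2 - 2*s - 3) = s*(s - 3)*(s + 4)*(s + 1)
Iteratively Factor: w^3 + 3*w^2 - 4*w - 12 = (w + 2)*(w^2 + w - 6) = (w + 2)*(w + 3)*(w - 2)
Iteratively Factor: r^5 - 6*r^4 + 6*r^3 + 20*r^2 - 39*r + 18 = (r - 1)*(r^4 - 5*r^3 + r^2 + 21*r - 18) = (r - 3)*(r - 1)*(r^3 - 2*r^2 - 5*r + 6) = (r - 3)*(r - 1)*(r + 2)*(r^2 - 4*r + 3) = (r - 3)*(r - 1)^2*(r + 2)*(r - 3)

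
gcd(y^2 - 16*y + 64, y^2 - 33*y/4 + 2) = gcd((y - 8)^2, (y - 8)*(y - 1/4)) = y - 8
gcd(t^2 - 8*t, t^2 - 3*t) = t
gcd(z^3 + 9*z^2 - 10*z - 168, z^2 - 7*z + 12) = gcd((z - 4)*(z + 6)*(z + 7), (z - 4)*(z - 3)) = z - 4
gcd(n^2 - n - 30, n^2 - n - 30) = n^2 - n - 30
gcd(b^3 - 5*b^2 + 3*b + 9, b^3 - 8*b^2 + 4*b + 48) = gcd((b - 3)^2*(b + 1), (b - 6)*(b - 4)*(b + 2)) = 1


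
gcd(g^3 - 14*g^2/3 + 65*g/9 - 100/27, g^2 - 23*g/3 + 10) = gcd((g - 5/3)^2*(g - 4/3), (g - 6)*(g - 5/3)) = g - 5/3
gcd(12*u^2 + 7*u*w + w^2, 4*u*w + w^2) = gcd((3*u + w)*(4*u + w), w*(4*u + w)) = 4*u + w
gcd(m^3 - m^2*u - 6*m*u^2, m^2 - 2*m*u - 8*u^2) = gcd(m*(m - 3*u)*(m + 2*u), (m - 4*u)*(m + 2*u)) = m + 2*u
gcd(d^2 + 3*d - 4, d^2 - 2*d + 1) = d - 1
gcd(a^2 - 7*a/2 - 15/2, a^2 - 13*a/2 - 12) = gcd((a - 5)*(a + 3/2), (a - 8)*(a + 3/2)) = a + 3/2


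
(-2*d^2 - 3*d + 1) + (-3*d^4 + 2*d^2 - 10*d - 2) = -3*d^4 - 13*d - 1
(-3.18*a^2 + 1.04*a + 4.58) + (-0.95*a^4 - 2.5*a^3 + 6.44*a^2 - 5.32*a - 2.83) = -0.95*a^4 - 2.5*a^3 + 3.26*a^2 - 4.28*a + 1.75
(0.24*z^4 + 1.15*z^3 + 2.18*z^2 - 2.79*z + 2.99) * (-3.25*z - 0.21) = -0.78*z^5 - 3.7879*z^4 - 7.3265*z^3 + 8.6097*z^2 - 9.1316*z - 0.6279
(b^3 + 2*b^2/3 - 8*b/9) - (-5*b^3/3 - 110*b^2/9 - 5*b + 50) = 8*b^3/3 + 116*b^2/9 + 37*b/9 - 50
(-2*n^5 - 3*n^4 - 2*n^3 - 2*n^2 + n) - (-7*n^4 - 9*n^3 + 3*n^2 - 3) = -2*n^5 + 4*n^4 + 7*n^3 - 5*n^2 + n + 3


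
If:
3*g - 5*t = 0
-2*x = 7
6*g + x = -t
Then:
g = 35/66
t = 7/22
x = -7/2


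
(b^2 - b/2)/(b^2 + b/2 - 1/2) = b/(b + 1)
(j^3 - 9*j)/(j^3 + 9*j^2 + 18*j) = (j - 3)/(j + 6)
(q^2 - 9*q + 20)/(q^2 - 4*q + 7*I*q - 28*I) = (q - 5)/(q + 7*I)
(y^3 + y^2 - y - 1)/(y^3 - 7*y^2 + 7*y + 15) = (y^2 - 1)/(y^2 - 8*y + 15)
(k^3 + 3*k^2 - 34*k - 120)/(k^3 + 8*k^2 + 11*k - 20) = (k - 6)/(k - 1)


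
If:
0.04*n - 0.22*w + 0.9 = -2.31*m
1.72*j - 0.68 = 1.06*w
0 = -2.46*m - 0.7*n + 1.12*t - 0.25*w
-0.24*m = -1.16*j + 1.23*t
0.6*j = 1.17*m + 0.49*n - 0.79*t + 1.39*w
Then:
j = 0.40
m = -0.43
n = 2.24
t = 0.46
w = 0.00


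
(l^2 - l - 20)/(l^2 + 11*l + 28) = (l - 5)/(l + 7)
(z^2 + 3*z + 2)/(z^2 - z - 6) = (z + 1)/(z - 3)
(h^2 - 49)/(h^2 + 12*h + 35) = (h - 7)/(h + 5)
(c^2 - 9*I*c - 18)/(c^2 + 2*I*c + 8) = (c^2 - 9*I*c - 18)/(c^2 + 2*I*c + 8)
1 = 1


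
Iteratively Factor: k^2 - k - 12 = (k - 4)*(k + 3)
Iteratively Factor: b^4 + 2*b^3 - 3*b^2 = (b + 3)*(b^3 - b^2) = b*(b + 3)*(b^2 - b) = b^2*(b + 3)*(b - 1)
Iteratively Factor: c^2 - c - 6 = (c - 3)*(c + 2)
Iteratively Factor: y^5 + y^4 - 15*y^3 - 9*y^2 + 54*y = (y)*(y^4 + y^3 - 15*y^2 - 9*y + 54) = y*(y - 3)*(y^3 + 4*y^2 - 3*y - 18) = y*(y - 3)*(y + 3)*(y^2 + y - 6) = y*(y - 3)*(y - 2)*(y + 3)*(y + 3)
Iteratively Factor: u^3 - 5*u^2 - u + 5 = (u + 1)*(u^2 - 6*u + 5) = (u - 1)*(u + 1)*(u - 5)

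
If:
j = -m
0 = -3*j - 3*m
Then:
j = -m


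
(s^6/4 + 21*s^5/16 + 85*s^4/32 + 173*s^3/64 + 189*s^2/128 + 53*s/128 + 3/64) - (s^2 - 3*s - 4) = s^6/4 + 21*s^5/16 + 85*s^4/32 + 173*s^3/64 + 61*s^2/128 + 437*s/128 + 259/64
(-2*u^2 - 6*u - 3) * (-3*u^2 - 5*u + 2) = 6*u^4 + 28*u^3 + 35*u^2 + 3*u - 6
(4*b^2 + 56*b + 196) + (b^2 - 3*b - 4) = 5*b^2 + 53*b + 192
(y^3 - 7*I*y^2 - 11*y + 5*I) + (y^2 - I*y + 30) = y^3 + y^2 - 7*I*y^2 - 11*y - I*y + 30 + 5*I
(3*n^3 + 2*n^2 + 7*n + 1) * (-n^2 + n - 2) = -3*n^5 + n^4 - 11*n^3 + 2*n^2 - 13*n - 2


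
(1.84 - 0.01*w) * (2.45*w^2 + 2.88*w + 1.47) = -0.0245*w^3 + 4.4792*w^2 + 5.2845*w + 2.7048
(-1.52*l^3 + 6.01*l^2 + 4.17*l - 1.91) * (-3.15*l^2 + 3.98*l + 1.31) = 4.788*l^5 - 24.9811*l^4 + 8.7931*l^3 + 30.4862*l^2 - 2.1391*l - 2.5021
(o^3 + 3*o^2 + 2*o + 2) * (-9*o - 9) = -9*o^4 - 36*o^3 - 45*o^2 - 36*o - 18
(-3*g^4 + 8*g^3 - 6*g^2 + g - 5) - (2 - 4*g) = -3*g^4 + 8*g^3 - 6*g^2 + 5*g - 7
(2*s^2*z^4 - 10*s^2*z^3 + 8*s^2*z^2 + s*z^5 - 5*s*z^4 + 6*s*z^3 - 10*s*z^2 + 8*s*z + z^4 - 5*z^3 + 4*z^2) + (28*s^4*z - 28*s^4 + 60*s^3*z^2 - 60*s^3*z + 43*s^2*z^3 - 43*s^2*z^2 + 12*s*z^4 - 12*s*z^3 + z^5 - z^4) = 28*s^4*z - 28*s^4 + 60*s^3*z^2 - 60*s^3*z + 2*s^2*z^4 + 33*s^2*z^3 - 35*s^2*z^2 + s*z^5 + 7*s*z^4 - 6*s*z^3 - 10*s*z^2 + 8*s*z + z^5 - 5*z^3 + 4*z^2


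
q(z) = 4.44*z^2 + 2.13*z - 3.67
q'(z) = 8.88*z + 2.13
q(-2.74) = 23.83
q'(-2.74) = -22.20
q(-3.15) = 33.68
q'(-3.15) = -25.84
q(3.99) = 75.51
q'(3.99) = 37.56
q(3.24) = 49.84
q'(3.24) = 30.90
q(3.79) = 68.18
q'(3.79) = 35.79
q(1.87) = 15.84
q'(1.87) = 18.74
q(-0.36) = -3.86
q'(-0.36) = -1.07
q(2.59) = 31.63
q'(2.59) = 25.13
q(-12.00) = 610.13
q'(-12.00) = -104.43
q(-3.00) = 29.90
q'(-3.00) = -24.51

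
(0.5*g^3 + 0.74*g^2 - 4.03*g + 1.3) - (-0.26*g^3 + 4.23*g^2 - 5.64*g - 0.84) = 0.76*g^3 - 3.49*g^2 + 1.61*g + 2.14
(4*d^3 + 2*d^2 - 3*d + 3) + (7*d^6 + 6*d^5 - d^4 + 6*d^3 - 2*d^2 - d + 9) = 7*d^6 + 6*d^5 - d^4 + 10*d^3 - 4*d + 12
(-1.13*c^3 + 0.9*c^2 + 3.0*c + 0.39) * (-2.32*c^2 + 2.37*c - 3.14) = 2.6216*c^5 - 4.7661*c^4 - 1.2788*c^3 + 3.3792*c^2 - 8.4957*c - 1.2246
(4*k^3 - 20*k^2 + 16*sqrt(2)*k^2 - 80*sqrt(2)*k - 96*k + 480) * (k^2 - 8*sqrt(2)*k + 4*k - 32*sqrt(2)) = 4*k^5 - 16*sqrt(2)*k^4 - 4*k^4 - 432*k^3 + 16*sqrt(2)*k^3 + 352*k^2 + 1088*sqrt(2)*k^2 - 768*sqrt(2)*k + 7040*k - 15360*sqrt(2)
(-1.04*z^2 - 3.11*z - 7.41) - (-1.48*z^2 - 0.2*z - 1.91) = 0.44*z^2 - 2.91*z - 5.5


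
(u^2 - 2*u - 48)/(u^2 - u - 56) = (u + 6)/(u + 7)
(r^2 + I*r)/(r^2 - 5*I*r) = (r + I)/(r - 5*I)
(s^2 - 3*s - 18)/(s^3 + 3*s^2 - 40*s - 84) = (s + 3)/(s^2 + 9*s + 14)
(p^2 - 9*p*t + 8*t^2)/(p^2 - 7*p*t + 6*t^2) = (p - 8*t)/(p - 6*t)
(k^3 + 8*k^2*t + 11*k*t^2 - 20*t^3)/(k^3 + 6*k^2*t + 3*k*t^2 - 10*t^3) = (k + 4*t)/(k + 2*t)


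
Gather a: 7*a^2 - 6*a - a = 7*a^2 - 7*a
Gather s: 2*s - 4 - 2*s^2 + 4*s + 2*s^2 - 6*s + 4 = 0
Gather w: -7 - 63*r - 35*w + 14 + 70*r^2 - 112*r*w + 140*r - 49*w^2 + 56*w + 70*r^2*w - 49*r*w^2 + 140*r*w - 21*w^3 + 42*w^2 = 70*r^2 + 77*r - 21*w^3 + w^2*(-49*r - 7) + w*(70*r^2 + 28*r + 21) + 7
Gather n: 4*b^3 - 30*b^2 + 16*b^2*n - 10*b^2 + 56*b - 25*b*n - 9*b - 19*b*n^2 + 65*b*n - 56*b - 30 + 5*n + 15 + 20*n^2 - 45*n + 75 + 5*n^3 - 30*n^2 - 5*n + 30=4*b^3 - 40*b^2 - 9*b + 5*n^3 + n^2*(-19*b - 10) + n*(16*b^2 + 40*b - 45) + 90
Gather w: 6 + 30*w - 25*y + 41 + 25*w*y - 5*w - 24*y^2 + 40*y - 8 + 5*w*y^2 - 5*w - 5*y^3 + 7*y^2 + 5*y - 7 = w*(5*y^2 + 25*y + 20) - 5*y^3 - 17*y^2 + 20*y + 32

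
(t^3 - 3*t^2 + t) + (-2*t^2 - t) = t^3 - 5*t^2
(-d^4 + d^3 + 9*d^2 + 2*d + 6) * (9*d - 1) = -9*d^5 + 10*d^4 + 80*d^3 + 9*d^2 + 52*d - 6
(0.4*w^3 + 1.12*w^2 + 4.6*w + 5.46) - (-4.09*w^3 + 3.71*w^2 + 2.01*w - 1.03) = 4.49*w^3 - 2.59*w^2 + 2.59*w + 6.49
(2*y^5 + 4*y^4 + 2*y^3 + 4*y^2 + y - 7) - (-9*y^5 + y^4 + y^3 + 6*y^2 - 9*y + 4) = 11*y^5 + 3*y^4 + y^3 - 2*y^2 + 10*y - 11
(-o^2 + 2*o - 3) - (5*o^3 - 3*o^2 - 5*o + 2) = -5*o^3 + 2*o^2 + 7*o - 5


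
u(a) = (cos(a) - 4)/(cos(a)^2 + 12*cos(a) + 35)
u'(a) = (2*sin(a)*cos(a) + 12*sin(a))*(cos(a) - 4)/(cos(a)^2 + 12*cos(a) + 35)^2 - sin(a)/(cos(a)^2 + 12*cos(a) + 35) = (cos(a)^2 - 8*cos(a) - 83)*sin(a)/(cos(a)^2 + 12*cos(a) + 35)^2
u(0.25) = -0.06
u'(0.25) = -0.01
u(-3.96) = -0.17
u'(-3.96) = -0.08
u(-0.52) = -0.07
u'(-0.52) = 0.02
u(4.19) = -0.15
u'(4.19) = 0.08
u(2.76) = -0.20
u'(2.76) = -0.05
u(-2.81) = -0.20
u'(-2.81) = 0.04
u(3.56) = -0.20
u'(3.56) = 0.05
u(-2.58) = -0.19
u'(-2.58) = 0.06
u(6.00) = -0.06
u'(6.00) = 0.01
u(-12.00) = -0.07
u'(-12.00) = -0.02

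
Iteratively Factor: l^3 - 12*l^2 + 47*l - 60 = (l - 5)*(l^2 - 7*l + 12) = (l - 5)*(l - 3)*(l - 4)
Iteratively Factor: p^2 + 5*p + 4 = (p + 4)*(p + 1)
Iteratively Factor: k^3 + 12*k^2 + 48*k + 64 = (k + 4)*(k^2 + 8*k + 16) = (k + 4)^2*(k + 4)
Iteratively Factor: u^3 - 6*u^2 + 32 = (u + 2)*(u^2 - 8*u + 16) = (u - 4)*(u + 2)*(u - 4)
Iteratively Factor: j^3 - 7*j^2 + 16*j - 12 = (j - 2)*(j^2 - 5*j + 6) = (j - 2)^2*(j - 3)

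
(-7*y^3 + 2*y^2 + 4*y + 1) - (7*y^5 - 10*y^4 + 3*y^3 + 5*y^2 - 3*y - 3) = -7*y^5 + 10*y^4 - 10*y^3 - 3*y^2 + 7*y + 4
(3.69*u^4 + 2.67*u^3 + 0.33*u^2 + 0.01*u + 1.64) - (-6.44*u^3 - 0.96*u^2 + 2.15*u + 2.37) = 3.69*u^4 + 9.11*u^3 + 1.29*u^2 - 2.14*u - 0.73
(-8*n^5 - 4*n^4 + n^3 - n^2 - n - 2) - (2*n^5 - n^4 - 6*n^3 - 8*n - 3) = -10*n^5 - 3*n^4 + 7*n^3 - n^2 + 7*n + 1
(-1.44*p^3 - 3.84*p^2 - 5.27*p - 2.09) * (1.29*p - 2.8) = -1.8576*p^4 - 0.9216*p^3 + 3.9537*p^2 + 12.0599*p + 5.852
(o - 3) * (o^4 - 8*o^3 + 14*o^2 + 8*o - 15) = o^5 - 11*o^4 + 38*o^3 - 34*o^2 - 39*o + 45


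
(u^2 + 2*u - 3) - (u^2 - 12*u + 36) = 14*u - 39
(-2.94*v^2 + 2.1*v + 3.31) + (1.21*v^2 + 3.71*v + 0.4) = -1.73*v^2 + 5.81*v + 3.71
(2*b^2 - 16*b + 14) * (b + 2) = 2*b^3 - 12*b^2 - 18*b + 28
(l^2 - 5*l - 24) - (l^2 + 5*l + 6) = -10*l - 30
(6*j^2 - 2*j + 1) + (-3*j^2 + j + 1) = 3*j^2 - j + 2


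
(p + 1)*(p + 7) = p^2 + 8*p + 7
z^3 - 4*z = z*(z - 2)*(z + 2)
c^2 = c^2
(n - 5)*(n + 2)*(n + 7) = n^3 + 4*n^2 - 31*n - 70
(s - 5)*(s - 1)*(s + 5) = s^3 - s^2 - 25*s + 25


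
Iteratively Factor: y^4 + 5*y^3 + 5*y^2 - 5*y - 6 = (y + 3)*(y^3 + 2*y^2 - y - 2) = (y - 1)*(y + 3)*(y^2 + 3*y + 2) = (y - 1)*(y + 2)*(y + 3)*(y + 1)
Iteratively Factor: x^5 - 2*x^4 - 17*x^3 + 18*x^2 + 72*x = (x)*(x^4 - 2*x^3 - 17*x^2 + 18*x + 72) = x*(x - 3)*(x^3 + x^2 - 14*x - 24) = x*(x - 3)*(x + 2)*(x^2 - x - 12) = x*(x - 4)*(x - 3)*(x + 2)*(x + 3)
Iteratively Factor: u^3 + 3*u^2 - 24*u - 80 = (u + 4)*(u^2 - u - 20) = (u - 5)*(u + 4)*(u + 4)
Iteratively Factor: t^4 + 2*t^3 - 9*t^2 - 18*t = (t + 2)*(t^3 - 9*t) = (t - 3)*(t + 2)*(t^2 + 3*t) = t*(t - 3)*(t + 2)*(t + 3)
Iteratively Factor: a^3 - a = (a - 1)*(a^2 + a) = (a - 1)*(a + 1)*(a)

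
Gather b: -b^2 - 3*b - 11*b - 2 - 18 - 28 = -b^2 - 14*b - 48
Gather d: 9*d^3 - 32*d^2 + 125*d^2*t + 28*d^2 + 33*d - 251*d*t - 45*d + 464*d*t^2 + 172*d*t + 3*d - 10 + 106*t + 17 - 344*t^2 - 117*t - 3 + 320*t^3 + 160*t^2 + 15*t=9*d^3 + d^2*(125*t - 4) + d*(464*t^2 - 79*t - 9) + 320*t^3 - 184*t^2 + 4*t + 4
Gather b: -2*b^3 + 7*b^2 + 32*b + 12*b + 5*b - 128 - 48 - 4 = -2*b^3 + 7*b^2 + 49*b - 180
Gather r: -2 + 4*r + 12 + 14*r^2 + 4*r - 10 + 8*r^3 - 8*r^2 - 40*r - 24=8*r^3 + 6*r^2 - 32*r - 24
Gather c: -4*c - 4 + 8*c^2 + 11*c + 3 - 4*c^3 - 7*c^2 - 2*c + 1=-4*c^3 + c^2 + 5*c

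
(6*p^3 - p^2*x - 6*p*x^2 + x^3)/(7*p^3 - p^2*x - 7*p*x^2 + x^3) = (-6*p + x)/(-7*p + x)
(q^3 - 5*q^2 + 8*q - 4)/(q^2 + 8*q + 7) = (q^3 - 5*q^2 + 8*q - 4)/(q^2 + 8*q + 7)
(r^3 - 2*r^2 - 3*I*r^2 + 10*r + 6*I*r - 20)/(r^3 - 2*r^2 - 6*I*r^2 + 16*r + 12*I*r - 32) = (r - 5*I)/(r - 8*I)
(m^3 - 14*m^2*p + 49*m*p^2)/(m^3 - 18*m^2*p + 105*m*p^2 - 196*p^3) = m/(m - 4*p)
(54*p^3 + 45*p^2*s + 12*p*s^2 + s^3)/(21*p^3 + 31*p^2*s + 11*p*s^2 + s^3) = (18*p^2 + 9*p*s + s^2)/(7*p^2 + 8*p*s + s^2)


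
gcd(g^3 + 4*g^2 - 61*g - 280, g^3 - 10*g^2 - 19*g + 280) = g^2 - 3*g - 40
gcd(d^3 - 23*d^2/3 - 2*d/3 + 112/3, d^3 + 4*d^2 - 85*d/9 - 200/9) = d - 8/3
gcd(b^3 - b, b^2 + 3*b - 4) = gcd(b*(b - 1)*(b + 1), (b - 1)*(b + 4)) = b - 1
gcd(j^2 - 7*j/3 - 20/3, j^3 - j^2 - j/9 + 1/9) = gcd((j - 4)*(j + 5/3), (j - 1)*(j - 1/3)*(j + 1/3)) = 1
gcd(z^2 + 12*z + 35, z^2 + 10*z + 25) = z + 5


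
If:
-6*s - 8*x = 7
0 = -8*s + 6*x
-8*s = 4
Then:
No Solution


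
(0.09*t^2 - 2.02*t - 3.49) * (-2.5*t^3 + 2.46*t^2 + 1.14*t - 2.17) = -0.225*t^5 + 5.2714*t^4 + 3.8584*t^3 - 11.0835*t^2 + 0.4048*t + 7.5733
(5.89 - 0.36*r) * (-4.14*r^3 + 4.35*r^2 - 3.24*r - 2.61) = 1.4904*r^4 - 25.9506*r^3 + 26.7879*r^2 - 18.144*r - 15.3729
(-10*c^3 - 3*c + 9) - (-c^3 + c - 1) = -9*c^3 - 4*c + 10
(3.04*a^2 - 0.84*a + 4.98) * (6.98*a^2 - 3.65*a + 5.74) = 21.2192*a^4 - 16.9592*a^3 + 55.276*a^2 - 22.9986*a + 28.5852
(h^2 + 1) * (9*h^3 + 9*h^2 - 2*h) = 9*h^5 + 9*h^4 + 7*h^3 + 9*h^2 - 2*h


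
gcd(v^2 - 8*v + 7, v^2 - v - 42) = v - 7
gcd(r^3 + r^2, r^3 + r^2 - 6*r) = r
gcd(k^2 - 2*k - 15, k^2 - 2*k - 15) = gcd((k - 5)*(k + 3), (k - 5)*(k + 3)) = k^2 - 2*k - 15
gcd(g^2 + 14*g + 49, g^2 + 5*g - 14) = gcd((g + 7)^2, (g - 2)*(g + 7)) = g + 7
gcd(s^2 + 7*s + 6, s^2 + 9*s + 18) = s + 6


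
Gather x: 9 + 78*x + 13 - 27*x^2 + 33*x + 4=-27*x^2 + 111*x + 26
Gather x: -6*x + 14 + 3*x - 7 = 7 - 3*x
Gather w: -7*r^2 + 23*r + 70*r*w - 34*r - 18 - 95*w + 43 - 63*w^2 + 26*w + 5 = -7*r^2 - 11*r - 63*w^2 + w*(70*r - 69) + 30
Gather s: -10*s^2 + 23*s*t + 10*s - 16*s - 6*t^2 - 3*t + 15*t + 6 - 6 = -10*s^2 + s*(23*t - 6) - 6*t^2 + 12*t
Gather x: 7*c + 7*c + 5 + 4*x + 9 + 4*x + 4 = 14*c + 8*x + 18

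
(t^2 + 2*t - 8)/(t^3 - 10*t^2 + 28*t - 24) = (t + 4)/(t^2 - 8*t + 12)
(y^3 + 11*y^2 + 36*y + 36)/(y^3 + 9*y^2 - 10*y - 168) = (y^2 + 5*y + 6)/(y^2 + 3*y - 28)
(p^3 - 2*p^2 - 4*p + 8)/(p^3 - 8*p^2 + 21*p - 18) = (p^2 - 4)/(p^2 - 6*p + 9)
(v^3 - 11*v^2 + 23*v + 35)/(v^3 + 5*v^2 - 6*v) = (v^3 - 11*v^2 + 23*v + 35)/(v*(v^2 + 5*v - 6))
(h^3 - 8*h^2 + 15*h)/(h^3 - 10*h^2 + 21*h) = (h - 5)/(h - 7)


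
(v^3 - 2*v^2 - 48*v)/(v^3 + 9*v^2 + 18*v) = (v - 8)/(v + 3)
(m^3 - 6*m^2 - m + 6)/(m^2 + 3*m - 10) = (m^3 - 6*m^2 - m + 6)/(m^2 + 3*m - 10)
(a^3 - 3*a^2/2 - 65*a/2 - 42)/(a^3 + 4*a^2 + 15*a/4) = 2*(a^2 - 3*a - 28)/(a*(2*a + 5))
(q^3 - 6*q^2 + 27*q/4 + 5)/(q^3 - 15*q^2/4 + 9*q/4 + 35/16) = 4*(q - 4)/(4*q - 7)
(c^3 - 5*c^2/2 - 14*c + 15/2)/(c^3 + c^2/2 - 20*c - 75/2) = (2*c - 1)/(2*c + 5)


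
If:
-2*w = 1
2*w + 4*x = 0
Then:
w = -1/2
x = 1/4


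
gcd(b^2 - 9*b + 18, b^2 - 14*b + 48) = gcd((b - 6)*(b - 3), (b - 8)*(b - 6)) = b - 6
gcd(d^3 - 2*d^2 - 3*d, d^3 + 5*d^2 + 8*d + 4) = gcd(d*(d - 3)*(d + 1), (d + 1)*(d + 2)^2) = d + 1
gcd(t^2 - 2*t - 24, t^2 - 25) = 1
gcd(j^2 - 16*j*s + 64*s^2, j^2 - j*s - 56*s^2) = -j + 8*s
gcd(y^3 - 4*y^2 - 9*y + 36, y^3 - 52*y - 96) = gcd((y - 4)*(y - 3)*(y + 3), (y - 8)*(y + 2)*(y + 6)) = 1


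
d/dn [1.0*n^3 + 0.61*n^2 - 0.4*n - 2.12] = 3.0*n^2 + 1.22*n - 0.4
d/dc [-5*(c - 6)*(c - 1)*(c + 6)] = -15*c^2 + 10*c + 180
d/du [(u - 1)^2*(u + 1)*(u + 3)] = 4*u^3 + 6*u^2 - 8*u - 2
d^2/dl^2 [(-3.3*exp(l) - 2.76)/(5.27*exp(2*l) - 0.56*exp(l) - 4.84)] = (-91.65057*exp(4*l) - 316.351776*exp(3*l) - 480.598704*exp(2*l) - 273.516288*exp(l) - 69.823776)*exp(l)/(146.363183*exp(6*l) - 46.658472*exp(5*l) - 398.304492*exp(4*l) + 85.527232*exp(3*l) + 365.805264*exp(2*l) - 39.355008*exp(l) - 113.379904)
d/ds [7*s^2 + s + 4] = 14*s + 1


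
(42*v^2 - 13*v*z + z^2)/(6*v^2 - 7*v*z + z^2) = (-7*v + z)/(-v + z)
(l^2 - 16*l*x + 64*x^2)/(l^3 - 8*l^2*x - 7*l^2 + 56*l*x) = (l - 8*x)/(l*(l - 7))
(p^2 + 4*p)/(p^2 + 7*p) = (p + 4)/(p + 7)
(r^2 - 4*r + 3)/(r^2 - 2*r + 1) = (r - 3)/(r - 1)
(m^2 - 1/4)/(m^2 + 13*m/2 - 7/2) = (m + 1/2)/(m + 7)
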